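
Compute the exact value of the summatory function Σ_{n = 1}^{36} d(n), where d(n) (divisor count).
Σ_{n ≤ 36} d(n) = 140

Compute d(n) for each 1 ≤ n ≤ 36: d(1) = 1, d(2) = 2, d(3) = 2, d(4) = 3, d(5) = 2, d(6) = 4, d(7) = 2, d(8) = 4, d(9) = 3, d(10) = 4, d(11) = 2, d(12) = 6, d(13) = 2, d(14) = 4, d(15) = 4, d(16) = 5, d(17) = 2, d(18) = 6, d(19) = 2, d(20) = 6, d(21) = 4, d(22) = 4, d(23) = 2, d(24) = 8, d(25) = 3, d(26) = 4, d(27) = 4, d(28) = 6, d(29) = 2, d(30) = 8, d(31) = 2, d(32) = 6, d(33) = 4, d(34) = 4, d(35) = 4, d(36) = 9. Summing all 36 values: 140. (Dirichlet's divisor formula: Σ_{n ≤ x} d(n) = x ln(x) + (2γ − 1) x + O(√x). For x = 36, the asymptotic estimate is ≈ 134.57.)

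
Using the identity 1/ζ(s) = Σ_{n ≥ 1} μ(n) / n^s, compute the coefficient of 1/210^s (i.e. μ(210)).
μ(210) = 1

Factor n = 210 = 2 · 3 · 5 · 7. μ(n) = 0 if any exponent ≥ 2 (not squarefree); otherwise μ(n) = (−1)^{ω(n)} where ω(n) is the number of distinct prime factors. Applying: μ(210) = 1.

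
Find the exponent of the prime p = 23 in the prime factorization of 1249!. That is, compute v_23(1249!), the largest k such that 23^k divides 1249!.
v_23(1249!) = 56

Legendre's formula: v_p(n!) = Σ_{k ≥ 1} ⌊n / p^k⌋. For p = 23, n = 1249, the terms are:
  ⌊1249/23^1⌋ = ⌊1249/23⌋ = 54
  ⌊1249/23^2⌋ = ⌊1249/529⌋ = 2
(the next term ⌊1249/23^3⌋ = 0, terminating the sum). Summing: v_23(1249!) = 54 + 2 = 56.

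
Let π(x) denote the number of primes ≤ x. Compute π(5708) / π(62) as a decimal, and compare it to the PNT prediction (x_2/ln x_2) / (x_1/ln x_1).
π(5708)/π(62) = 751/18 ≈ 41.7222;  PNT prediction ≈ 43.9282.

π(62) = 18 and π(5708) = 751, so π(5708)/π(62) ≈ 41.7222. The PNT-predicted ratio is (5708/ln(5708)) / (62/ln(62)) ≈ 43.9282. The two agree to within a few percent, as expected.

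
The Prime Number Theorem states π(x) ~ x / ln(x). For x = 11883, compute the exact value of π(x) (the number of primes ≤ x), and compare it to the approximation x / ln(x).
π(11883) = 1423;  x/ln(x) ≈ 1266.46;  relative error ≈ 11.00%.

Directly count primes up to 11883: π(11883) = 1423. The PNT approximation gives 11883/ln(11883) ≈ 11883/9.38286 ≈ 1266.46. Relative error (π(x) − x/ln(x)) / π(x) ≈ 11.00%; the approximation is known to undercount slightly (Li(x) is a better estimate).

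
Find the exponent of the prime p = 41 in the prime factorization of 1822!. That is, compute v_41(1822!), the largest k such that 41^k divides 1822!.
v_41(1822!) = 45

Legendre's formula: v_p(n!) = Σ_{k ≥ 1} ⌊n / p^k⌋. For p = 41, n = 1822, the terms are:
  ⌊1822/41^1⌋ = ⌊1822/41⌋ = 44
  ⌊1822/41^2⌋ = ⌊1822/1681⌋ = 1
(the next term ⌊1822/41^3⌋ = 0, terminating the sum). Summing: v_41(1822!) = 44 + 1 = 45.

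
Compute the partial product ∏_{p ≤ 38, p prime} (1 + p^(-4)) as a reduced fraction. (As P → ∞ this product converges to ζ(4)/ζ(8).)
∏ = 706902957735712331680943125904125462935190109312/655798773317600826641830943030775489929079680625

The primes p ≤ 38 are [2, 3, 5, 7, 11, 13, 17, 19, 23, 29, 31, 37]. For each, (1 + 1/p^4) = (p^4 + 1)/p^4. Multiplying these fractions over p ∈ [2, 3, 5, 7, 11, 13, 17, 19, 23, 29, 31, 37] gives 706902957735712331680943125904125462935190109312/655798773317600826641830943030775489929079680625. (In the limit P → ∞ this tends to ζ(4)/ζ(8).)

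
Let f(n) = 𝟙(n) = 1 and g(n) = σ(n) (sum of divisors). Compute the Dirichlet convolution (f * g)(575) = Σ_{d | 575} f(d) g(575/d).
(𝟙 * σ)(575) = 950

Divisors of 575: [1, 5, 23, 25, 115, 575]. For each d | 575:
  d = 1: 𝟙(1) · σ(575/1) = 1 · 744 = 744
  d = 5: 𝟙(5) · σ(575/5) = 1 · 144 = 144
  d = 23: 𝟙(23) · σ(575/23) = 1 · 31 = 31
  d = 25: 𝟙(25) · σ(575/25) = 1 · 24 = 24
  d = 115: 𝟙(115) · σ(575/115) = 1 · 6 = 6
  d = 575: 𝟙(575) · σ(575/575) = 1 · 1 = 1
Summing: (𝟙 * σ)(575) = 744 + 144 + 31 + 24 + 6 + 1 = 950.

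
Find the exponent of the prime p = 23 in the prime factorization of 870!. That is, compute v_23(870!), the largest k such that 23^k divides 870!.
v_23(870!) = 38

Legendre's formula: v_p(n!) = Σ_{k ≥ 1} ⌊n / p^k⌋. For p = 23, n = 870, the terms are:
  ⌊870/23^1⌋ = ⌊870/23⌋ = 37
  ⌊870/23^2⌋ = ⌊870/529⌋ = 1
(the next term ⌊870/23^3⌋ = 0, terminating the sum). Summing: v_23(870!) = 37 + 1 = 38.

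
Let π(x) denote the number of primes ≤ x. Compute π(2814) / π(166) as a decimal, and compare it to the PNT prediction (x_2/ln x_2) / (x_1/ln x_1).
π(2814)/π(166) = 409/38 ≈ 10.7632;  PNT prediction ≈ 10.9108.

π(166) = 38 and π(2814) = 409, so π(2814)/π(166) ≈ 10.7632. The PNT-predicted ratio is (2814/ln(2814)) / (166/ln(166)) ≈ 10.9108. The two agree to within a few percent, as expected.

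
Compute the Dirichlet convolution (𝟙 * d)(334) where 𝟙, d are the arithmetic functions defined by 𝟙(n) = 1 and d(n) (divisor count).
(𝟙 * d)(334) = 9

Divisors of 334: [1, 2, 167, 334]. For each d | 334:
  d = 1: 𝟙(1) · d(334/1) = 1 · 4 = 4
  d = 2: 𝟙(2) · d(334/2) = 1 · 2 = 2
  d = 167: 𝟙(167) · d(334/167) = 1 · 2 = 2
  d = 334: 𝟙(334) · d(334/334) = 1 · 1 = 1
Summing: (𝟙 * d)(334) = 4 + 2 + 2 + 1 = 9.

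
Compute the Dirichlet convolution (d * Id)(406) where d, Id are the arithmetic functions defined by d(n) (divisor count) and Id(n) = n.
(d * Id)(406) = 1116

Divisors of 406: [1, 2, 7, 14, 29, 58, 203, 406]. For each d | 406:
  d = 1: d(1) · Id(406/1) = 1 · 406 = 406
  d = 2: d(2) · Id(406/2) = 2 · 203 = 406
  d = 7: d(7) · Id(406/7) = 2 · 58 = 116
  d = 14: d(14) · Id(406/14) = 4 · 29 = 116
  d = 29: d(29) · Id(406/29) = 2 · 14 = 28
  d = 58: d(58) · Id(406/58) = 4 · 7 = 28
  d = 203: d(203) · Id(406/203) = 4 · 2 = 8
  d = 406: d(406) · Id(406/406) = 8 · 1 = 8
Summing: (d * Id)(406) = 406 + 406 + 116 + 116 + 28 + 28 + 8 + 8 = 1116.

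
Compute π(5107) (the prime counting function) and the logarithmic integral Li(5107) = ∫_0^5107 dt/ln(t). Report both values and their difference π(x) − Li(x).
π(5107) = 683;  Li(5107) ≈ 696.83;  π(x) − Li(x) ≈ -13.83.

Direct count of primes ≤ 5107 gives π(5107) = 683. Numerical evaluation of the logarithmic integral gives Li(5107) ≈ 696.83. The difference π(x) − Li(x) ≈ -13.83 is typically negative for small/moderate x (Li(x) overestimates), though Littlewood's theorem shows this sign changes infinitely often.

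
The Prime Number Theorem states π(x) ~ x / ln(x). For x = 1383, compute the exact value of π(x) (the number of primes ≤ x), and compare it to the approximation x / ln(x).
π(1383) = 221;  x/ln(x) ≈ 191.23;  relative error ≈ 13.47%.

Directly count primes up to 1383: π(1383) = 221. The PNT approximation gives 1383/ln(1383) ≈ 1383/7.23201 ≈ 191.23. Relative error (π(x) − x/ln(x)) / π(x) ≈ 13.47%; the approximation is known to undercount slightly (Li(x) is a better estimate).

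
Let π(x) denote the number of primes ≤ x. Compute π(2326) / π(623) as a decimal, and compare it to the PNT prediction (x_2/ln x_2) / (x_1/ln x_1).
π(2326)/π(623) = 344/114 ≈ 3.0175;  PNT prediction ≈ 3.0991.

π(623) = 114 and π(2326) = 344, so π(2326)/π(623) ≈ 3.0175. The PNT-predicted ratio is (2326/ln(2326)) / (623/ln(623)) ≈ 3.0991. The two agree to within a few percent, as expected.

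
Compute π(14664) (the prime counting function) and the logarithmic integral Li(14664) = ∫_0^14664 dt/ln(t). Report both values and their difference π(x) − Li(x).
π(14664) = 1717;  Li(14664) ≈ 1741.64;  π(x) − Li(x) ≈ -24.64.

Direct count of primes ≤ 14664 gives π(14664) = 1717. Numerical evaluation of the logarithmic integral gives Li(14664) ≈ 1741.64. The difference π(x) − Li(x) ≈ -24.64 is typically negative for small/moderate x (Li(x) overestimates), though Littlewood's theorem shows this sign changes infinitely often.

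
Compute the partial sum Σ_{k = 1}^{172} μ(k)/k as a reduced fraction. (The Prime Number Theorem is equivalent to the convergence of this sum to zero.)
Σ μ(k)/k = 976794744883260874795165001864511964953389627727401386703595517/962947420735983927056946215901134429196419130606213075415963491270

Values of μ(k) for 1 ≤ k ≤ 172: μ(1) = 1, μ(2) = -1, μ(3) = -1, μ(5) = -1, μ(6) = 1, μ(7) = -1, μ(10) = 1, μ(11) = -1, μ(13) = -1, μ(14) = 1, μ(15) = 1, μ(17) = -1, μ(19) = -1, μ(21) = 1, μ(22) = 1, μ(23) = -1, μ(26) = 1, μ(29) = -1, μ(30) = -1, μ(31) = -1, μ(33) = 1, μ(34) = 1, μ(35) = 1, μ(37) = -1, μ(38) = 1, μ(39) = 1, μ(41) = -1, μ(42) = -1, μ(43) = -1, μ(46) = 1, μ(47) = -1, μ(51) = 1, μ(53) = -1, μ(55) = 1, μ(57) = 1, μ(58) = 1, μ(59) = -1, μ(61) = -1, μ(62) = 1, μ(65) = 1, μ(66) = -1, μ(67) = -1, μ(69) = 1, μ(70) = -1, μ(71) = -1, μ(73) = -1, μ(74) = 1, μ(77) = 1, μ(78) = -1, μ(79) = -1, μ(82) = 1, μ(83) = -1, μ(85) = 1, μ(86) = 1, μ(87) = 1, μ(89) = -1, μ(91) = 1, μ(93) = 1, μ(94) = 1, μ(95) = 1, μ(97) = -1, μ(101) = -1, μ(102) = -1, μ(103) = -1, μ(105) = -1, μ(106) = 1, μ(107) = -1, μ(109) = -1, μ(110) = -1, μ(111) = 1, μ(113) = -1, μ(114) = -1, μ(115) = 1, μ(118) = 1, μ(119) = 1, μ(122) = 1, μ(123) = 1, μ(127) = -1, μ(129) = 1, μ(130) = -1, μ(131) = -1, μ(133) = 1, μ(134) = 1, μ(137) = -1, μ(138) = -1, μ(139) = -1, μ(141) = 1, μ(142) = 1, μ(143) = 1, μ(145) = 1, μ(146) = 1, μ(149) = -1, μ(151) = -1, μ(154) = -1, μ(155) = 1, μ(157) = -1, μ(158) = 1, μ(159) = 1, μ(161) = 1, μ(163) = -1, μ(165) = -1, μ(166) = 1, μ(167) = -1, μ(170) = -1, with μ = 0 on non-squarefree integers. Summing μ(k)/k for k where μ(k) ≠ 0 gives 976794744883260874795165001864511964953389627727401386703595517/962947420735983927056946215901134429196419130606213075415963491270 ≈ 0.0010. (PNT ⟺ this sum → 0 as n → ∞.)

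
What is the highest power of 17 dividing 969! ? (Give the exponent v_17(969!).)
v_17(969!) = 60

Legendre's formula: v_p(n!) = Σ_{k ≥ 1} ⌊n / p^k⌋. For p = 17, n = 969, the terms are:
  ⌊969/17^1⌋ = ⌊969/17⌋ = 57
  ⌊969/17^2⌋ = ⌊969/289⌋ = 3
(the next term ⌊969/17^3⌋ = 0, terminating the sum). Summing: v_17(969!) = 57 + 3 = 60.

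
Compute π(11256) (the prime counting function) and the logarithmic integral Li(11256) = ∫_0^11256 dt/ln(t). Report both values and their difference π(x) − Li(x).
π(11256) = 1360;  Li(11256) ≈ 1381.62;  π(x) − Li(x) ≈ -21.62.

Direct count of primes ≤ 11256 gives π(11256) = 1360. Numerical evaluation of the logarithmic integral gives Li(11256) ≈ 1381.62. The difference π(x) − Li(x) ≈ -21.62 is typically negative for small/moderate x (Li(x) overestimates), though Littlewood's theorem shows this sign changes infinitely often.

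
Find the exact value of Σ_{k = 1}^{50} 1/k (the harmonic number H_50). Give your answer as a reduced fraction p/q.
H_50 = 13943237577224054960759/3099044504245996706400

Direct summation: H_50 = 1 + 1/2 + ... + 1/50. The least common denominator is lcm(1, ..., 50) = 3099044504245996706400; over this denominator the numerator is 3099044504245996706400 + 1549522252122998353200 + 1033014834748665568800 + 774761126061499176600 + 619808900849199341280 + 516507417374332784400 + 442720643463713815200 + 387380563030749588300 + 344338278249555189600 + 309904450424599670640 + 281731318567817882400 + 258253708687166392200 + 238388038788153592800 + 221360321731856907600 + 206602966949733113760 + 193690281515374794150 + 182296735543882159200 + 172169139124777594800 + 163107605486631405600 + 154952225212299835320 + 147573547821237938400 + 140865659283908941200 + 134741065401999856800 + 129126854343583196100 + 123961780169839868256 + 119194019394076796400 + 114779426083185063200 + 110680160865928453800 + 106863603594689541600 + 103301483474866556880 + 99969177556322474400 + 96845140757687397075 + 93910439522605960800 + 91148367771941079600 + 88544128692742763040 + 86084569562388797400 + 83757959574216127200 + 81553802743315702800 + 79462679596051197600 + 77476112606149917660 + 75586451323073090400 + 73786773910618969200 + 72070802424325504800 + 70432829641954470600 + 68867655649911037920 + 67370532700999928400 + 65937117111616951200 + 64563427171791598050 + 63245806209101973600 + 61980890084919934128 = 13943237577224054960759, so H_50 = 13943237577224054960759/3099044504245996706400 (already in lowest terms) ≈ 4.49921. (The PNT-adjacent estimate ln(50) + γ ≈ 4.48924 matches within O(1/n).)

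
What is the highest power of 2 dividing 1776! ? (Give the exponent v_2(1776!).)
v_2(1776!) = 1770

Legendre's formula: v_p(n!) = Σ_{k ≥ 1} ⌊n / p^k⌋. For p = 2, n = 1776, the terms are:
  ⌊1776/2^1⌋ = ⌊1776/2⌋ = 888
  ⌊1776/2^2⌋ = ⌊1776/4⌋ = 444
  ⌊1776/2^3⌋ = ⌊1776/8⌋ = 222
  ⌊1776/2^4⌋ = ⌊1776/16⌋ = 111
  ⌊1776/2^5⌋ = ⌊1776/32⌋ = 55
  ⌊1776/2^6⌋ = ⌊1776/64⌋ = 27
  ⌊1776/2^7⌋ = ⌊1776/128⌋ = 13
  ⌊1776/2^8⌋ = ⌊1776/256⌋ = 6
  ⌊1776/2^9⌋ = ⌊1776/512⌋ = 3
  ⌊1776/2^10⌋ = ⌊1776/1024⌋ = 1
(the next term ⌊1776/2^11⌋ = 0, terminating the sum). Summing: v_2(1776!) = 888 + 444 + 222 + 111 + 55 + 27 + 13 + 6 + 3 + 1 = 1770.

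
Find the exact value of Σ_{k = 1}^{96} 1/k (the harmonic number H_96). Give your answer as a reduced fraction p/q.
H_96 = 3699322246041458103739317199996707235031/718766754945489455304472257065075294400

Direct summation: H_96 = 1 + 1/2 + ... + 1/96. The least common denominator is lcm(1, ..., 96) = 718766754945489455304472257065075294400; over this denominator the numerator is 718766754945489455304472257065075294400 + 359383377472744727652236128532537647200 + 239588918315163151768157419021691764800 + 179691688736372363826118064266268823600 + 143753350989097891060894451413015058880 + 119794459157581575884078709510845882400 + 102680964992212779329210322437867899200 + 89845844368186181913059032133134411800 + 79862972771721050589385806340563921600 + 71876675494548945530447225706507529440 + 65342432267771768664042932460461390400 + 59897229578790787942039354755422941200 + 55289750380422265792651712081928868800 + 51340482496106389664605161218933949600 + 47917783663032630353631483804338352960 + 44922922184093090956529516066567205900 + 42280397349734673841439544533239723200 + 39931486385860525294692903170281960800 + 37829829207657339752866960898161857600 + 35938337747274472765223612853253764720 + 34226988330737593109736774145955966400 + 32671216133885884332021466230230695200 + 31250728475890845882803141611525012800 + 29948614789395393971019677377711470600 + 28750670197819578212178890282603011776 + 27644875190211132896325856040964434400 + 26620990923907016863128602113521307200 + 25670241248053194832302580609466974800 + 24785060515361705355326629553968113600 + 23958891831516315176815741902169176480 + 23186024353080305009821685711776622400 + 22461461092046545478264758033283602950 + 21780810755923922888014310820153796800 + 21140198674867336920719772266619861600 + 20536192998442555865842064487573579840 + 19965743192930262647346451585140980400 + 19426128512040255548769520461218251200 + 18914914603828669876433480449080928800 + 18429916793474088597550570693976289600 + 17969168873637236382611806426626882360 + 17530896462085108665962737977196958400 + 17113494165368796554868387072977983200 + 16715505928964871053592378071280820800 + 16335608066942942166010733115115347600 + 15972594554344210117877161268112784320 + 15625364237945422941401570805762506400 + 15292909679691265006478133129044155200 + 14974307394697696985509838688855735300 + 14668709284601825618458617491123985600 + 14375335098909789106089445141301505888 + 14093465783244891280479848177746574400 + 13822437595105566448162928020482217200 + 13561636885763951986876835038963684800 + 13310495461953508431564301056760653600 + 13068486453554353732808586492092278080 + 12835120624026597416151290304733487400 + 12609943069219113250955653632720619200 + 12392530257680852677663314776984056800 + 12182487371957448394991055204492801600 + 11979445915758157588407870951084588240 + 11783061556483433693515938640411070400 + 11593012176540152504910842855888311200 + 11408996110245864369912258048651988800 + 11230730546023272739132379016641801475 + 11057950076084453158530342416385773760 + 10890405377961961444007155410076898400 + 10727862014111782914992123239777243200 + 10570099337433668460359886133309930800 + 10416909491963615294267713870508337600 + 10268096499221277932921032243786789920 + 10123475421767457116964397986832046400 + 9982871596465131323673225792570490200 + 9846119930760129524718798041987332800 + 9713064256020127774384760230609125600 + 9583556732606526070726296760867670592 + 9457457301914334938216740224540464400 + 9334633181110252666291847494351627200 + 9214958396737044298775285346988144800 + 9098313353740372851955345026140193600 + 8984584436818618191305903213313441180 + 8873663641302338954376200704507102400 + 8765448231042554332981368988598479200 + 8659840421029993437403280205603316800 + 8556747082684398277434193536488991600 + 8456079469946934768287908906647944640 + 8357752964482435526796189035640410400 + 8261686838453901785108876517989371200 + 8167804033471471083005366557557673800 + 8076030954443701744994070304101969600 + 7986297277172105058938580634056392160 + 7898535768631752256093101725989838400 + 7812682118972711470700785402881253200 + 7728674784360101669940561903925540800 + 7646454839845632503239066564522077600 + 7565965841531467950573392179632371520 + 7487153697348848492754919344427867650 = 3699322246041458103739317199996707235031, so H_96 = 3699322246041458103739317199996707235031/718766754945489455304472257065075294400 (already in lowest terms) ≈ 5.14676. (The PNT-adjacent estimate ln(96) + γ ≈ 5.14156 matches within O(1/n).)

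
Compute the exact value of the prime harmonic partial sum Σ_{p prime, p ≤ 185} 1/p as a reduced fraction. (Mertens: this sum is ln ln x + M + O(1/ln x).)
Σ 1/p = 10408867916382550633331528920459565913027063402071390584941986323453055203/5397346292805549782720214077673687806275517530364350655459511599582614290

π(185) = 42, so the primes ≤ 185 are [2, 3, 5, 7, 11, 13, 17, 19, 23, 29, 31, 37, 41, 43, 47, 53, 59, 61, 67, 71, 73, 79, 83, 89, 97, 101, 103, 107, 109, 113, 127, 131, 137, 139, 149, 151, 157, 163, 167, 173, 179, 181]. Summing 1/p over these primes: 10408867916382550633331528920459565913027063402071390584941986323453055203/5397346292805549782720214077673687806275517530364350655459511599582614290 ≈ 1.9285. Mertens estimate ln ln(185) + 0.2615 ≈ 1.9141.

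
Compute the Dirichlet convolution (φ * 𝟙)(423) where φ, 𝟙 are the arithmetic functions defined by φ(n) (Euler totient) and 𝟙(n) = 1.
(φ * 𝟙)(423) = 423

Divisors of 423: [1, 3, 9, 47, 141, 423]. For each d | 423:
  d = 1: φ(1) · 𝟙(423/1) = 1 · 1 = 1
  d = 3: φ(3) · 𝟙(423/3) = 2 · 1 = 2
  d = 9: φ(9) · 𝟙(423/9) = 6 · 1 = 6
  d = 47: φ(47) · 𝟙(423/47) = 46 · 1 = 46
  d = 141: φ(141) · 𝟙(423/141) = 92 · 1 = 92
  d = 423: φ(423) · 𝟙(423/423) = 276 · 1 = 276
Summing: (φ * 𝟙)(423) = 1 + 2 + 6 + 46 + 92 + 276 = 423.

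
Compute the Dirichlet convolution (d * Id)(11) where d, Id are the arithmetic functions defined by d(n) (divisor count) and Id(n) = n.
(d * Id)(11) = 13

Divisors of 11: [1, 11]. For each d | 11:
  d = 1: d(1) · Id(11/1) = 1 · 11 = 11
  d = 11: d(11) · Id(11/11) = 2 · 1 = 2
Summing: (d * Id)(11) = 11 + 2 = 13.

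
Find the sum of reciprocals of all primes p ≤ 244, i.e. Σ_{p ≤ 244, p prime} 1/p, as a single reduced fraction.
Σ 1/p = 506873196134241441348690763593294873492730445394823722837469097176314709804649267964680634478659521/256041159035492609053110100510385311995538591998443060216114576417920917800321526504084465112487730

π(244) = 53, so the primes ≤ 244 are [2, 3, 5, 7, 11, 13, 17, 19, 23, 29, 31, 37, 41, 43, 47, 53, 59, 61, 67, 71, 73, 79, 83, 89, 97, 101, 103, 107, 109, 113, 127, 131, 137, 139, 149, 151, 157, 163, 167, 173, 179, 181, 191, 193, 197, 199, 211, 223, 227, 229, 233, 239, 241]. Summing 1/p over these primes: 506873196134241441348690763593294873492730445394823722837469097176314709804649267964680634478659521/256041159035492609053110100510385311995538591998443060216114576417920917800321526504084465112487730 ≈ 1.9797. Mertens estimate ln ln(244) + 0.2615 ≈ 1.9657.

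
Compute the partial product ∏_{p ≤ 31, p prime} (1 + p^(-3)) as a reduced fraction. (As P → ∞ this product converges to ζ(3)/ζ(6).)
∏ = 123276368443014873612288/104343309932640260237195

The primes p ≤ 31 are [2, 3, 5, 7, 11, 13, 17, 19, 23, 29, 31]. For each, (1 + 1/p^3) = (p^3 + 1)/p^3. Multiplying these fractions over p ∈ [2, 3, 5, 7, 11, 13, 17, 19, 23, 29, 31] gives 123276368443014873612288/104343309932640260237195. (In the limit P → ∞ this tends to ζ(3)/ζ(6).)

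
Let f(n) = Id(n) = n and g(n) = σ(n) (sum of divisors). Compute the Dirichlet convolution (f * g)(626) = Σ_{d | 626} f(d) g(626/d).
(Id * σ)(626) = 3135

Divisors of 626: [1, 2, 313, 626]. For each d | 626:
  d = 1: Id(1) · σ(626/1) = 1 · 942 = 942
  d = 2: Id(2) · σ(626/2) = 2 · 314 = 628
  d = 313: Id(313) · σ(626/313) = 313 · 3 = 939
  d = 626: Id(626) · σ(626/626) = 626 · 1 = 626
Summing: (Id * σ)(626) = 942 + 628 + 939 + 626 = 3135.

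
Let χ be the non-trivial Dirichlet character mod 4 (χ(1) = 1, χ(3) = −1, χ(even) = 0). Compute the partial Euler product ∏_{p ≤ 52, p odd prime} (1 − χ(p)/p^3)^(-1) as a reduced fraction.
∏ = 5542372783760447569145696690995330585/5720007308274565543266215981884637184

The odd primes p ≤ 52 are [3, 5, 7, 11, 13, 17, 19, 23, 29, 31, 37, 41, 43, 47]. For each, χ(p) = 1 if p ≡ 1 mod 4, χ(p) = −1 if p ≡ 3 mod 4. Taking (1 − χ(p)/p^3)^(-1) = p^3/(p^3 − χ(p)): (1 − (-1)/3^3)^(-1) · (1 − (1)/5^3)^(-1) · (1 − (-1)/7^3)^(-1) · (1 − (-1)/11^3)^(-1) · (1 − (1)/13^3)^(-1) · (1 − (1)/17^3)^(-1) · (1 − (-1)/19^3)^(-1) · (1 − (-1)/23^3)^(-1) · (1 − (1)/29^3)^(-1) · (1 − (-1)/31^3)^(-1) · (1 − (1)/37^3)^(-1) · (1 − (1)/41^3)^(-1) · (1 − (-1)/43^3)^(-1) · (1 − (-1)/47^3)^(-1) = 5542372783760447569145696690995330585/5720007308274565543266215981884637184.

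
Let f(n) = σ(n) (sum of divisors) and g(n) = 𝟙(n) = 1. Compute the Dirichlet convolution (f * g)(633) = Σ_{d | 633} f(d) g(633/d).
(σ * 𝟙)(633) = 1065

Divisors of 633: [1, 3, 211, 633]. For each d | 633:
  d = 1: σ(1) · 𝟙(633/1) = 1 · 1 = 1
  d = 3: σ(3) · 𝟙(633/3) = 4 · 1 = 4
  d = 211: σ(211) · 𝟙(633/211) = 212 · 1 = 212
  d = 633: σ(633) · 𝟙(633/633) = 848 · 1 = 848
Summing: (σ * 𝟙)(633) = 1 + 4 + 212 + 848 = 1065.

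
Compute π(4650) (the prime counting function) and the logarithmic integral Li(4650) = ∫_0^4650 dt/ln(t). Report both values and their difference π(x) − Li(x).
π(4650) = 628;  Li(4650) ≈ 643.01;  π(x) − Li(x) ≈ -15.01.

Direct count of primes ≤ 4650 gives π(4650) = 628. Numerical evaluation of the logarithmic integral gives Li(4650) ≈ 643.01. The difference π(x) − Li(x) ≈ -15.01 is typically negative for small/moderate x (Li(x) overestimates), though Littlewood's theorem shows this sign changes infinitely often.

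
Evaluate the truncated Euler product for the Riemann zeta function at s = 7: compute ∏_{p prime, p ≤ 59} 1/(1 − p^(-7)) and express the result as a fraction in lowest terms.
∏ = 145407059379393285269181452419687310347602398979581075974734478987181892589053844607888795468835887382779522050906080825625/144203067965746582750691857384851942255360663037608491313154525739662897676808972307273664258644815191681654724165946048512

The primes p ≤ 59 are [2, 3, 5, 7, 11, 13, 17, 19, 23, 29, 31, 37, 41, 43, 47, 53, 59]. For each prime, (1 − 1/p^7)^(-1) = p^7 / (p^7 − 1). The product is (1 − 1/2^7)^(-1), (1 − 1/3^7)^(-1), (1 − 1/5^7)^(-1), (1 − 1/7^7)^(-1), (1 − 1/11^7)^(-1), (1 − 1/13^7)^(-1), (1 − 1/17^7)^(-1), (1 − 1/19^7)^(-1), (1 − 1/23^7)^(-1), (1 − 1/29^7)^(-1), (1 − 1/31^7)^(-1), (1 − 1/37^7)^(-1), (1 − 1/41^7)^(-1), (1 − 1/43^7)^(-1), (1 − 1/47^7)^(-1), (1 − 1/53^7)^(-1), (1 − 1/59^7)^(-1) = ∏ p^7 / (p^7 − 1) = 145407059379393285269181452419687310347602398979581075974734478987181892589053844607888795468835887382779522050906080825625/144203067965746582750691857384851942255360663037608491313154525739662897676808972307273664258644815191681654724165946048512.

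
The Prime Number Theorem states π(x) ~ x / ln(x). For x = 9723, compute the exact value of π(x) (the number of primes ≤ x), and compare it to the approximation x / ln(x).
π(9723) = 1199;  x/ln(x) ≈ 1058.89;  relative error ≈ 11.69%.

Directly count primes up to 9723: π(9723) = 1199. The PNT approximation gives 9723/ln(9723) ≈ 9723/9.18225 ≈ 1058.89. Relative error (π(x) − x/ln(x)) / π(x) ≈ 11.69%; the approximation is known to undercount slightly (Li(x) is a better estimate).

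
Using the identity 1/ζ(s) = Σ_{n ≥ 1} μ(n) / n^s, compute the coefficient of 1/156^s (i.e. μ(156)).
μ(156) = 0

Factor n = 156 = 2^2 · 3 · 13. μ(n) = 0 if any exponent ≥ 2 (not squarefree); otherwise μ(n) = (−1)^{ω(n)} where ω(n) is the number of distinct prime factors. Applying: μ(156) = 0.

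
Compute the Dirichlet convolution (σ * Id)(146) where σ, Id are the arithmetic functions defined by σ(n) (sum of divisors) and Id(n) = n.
(σ * Id)(146) = 735

Divisors of 146: [1, 2, 73, 146]. For each d | 146:
  d = 1: σ(1) · Id(146/1) = 1 · 146 = 146
  d = 2: σ(2) · Id(146/2) = 3 · 73 = 219
  d = 73: σ(73) · Id(146/73) = 74 · 2 = 148
  d = 146: σ(146) · Id(146/146) = 222 · 1 = 222
Summing: (σ * Id)(146) = 146 + 219 + 148 + 222 = 735.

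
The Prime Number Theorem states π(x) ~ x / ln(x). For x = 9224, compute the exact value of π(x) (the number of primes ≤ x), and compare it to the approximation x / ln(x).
π(9224) = 1143;  x/ln(x) ≈ 1010.34;  relative error ≈ 11.61%.

Directly count primes up to 9224: π(9224) = 1143. The PNT approximation gives 9224/ln(9224) ≈ 9224/9.12956 ≈ 1010.34. Relative error (π(x) − x/ln(x)) / π(x) ≈ 11.61%; the approximation is known to undercount slightly (Li(x) is a better estimate).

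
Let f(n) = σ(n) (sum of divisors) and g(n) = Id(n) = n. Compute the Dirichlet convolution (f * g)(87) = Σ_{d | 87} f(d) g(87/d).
(σ * Id)(87) = 413

Divisors of 87: [1, 3, 29, 87]. For each d | 87:
  d = 1: σ(1) · Id(87/1) = 1 · 87 = 87
  d = 3: σ(3) · Id(87/3) = 4 · 29 = 116
  d = 29: σ(29) · Id(87/29) = 30 · 3 = 90
  d = 87: σ(87) · Id(87/87) = 120 · 1 = 120
Summing: (σ * Id)(87) = 87 + 116 + 90 + 120 = 413.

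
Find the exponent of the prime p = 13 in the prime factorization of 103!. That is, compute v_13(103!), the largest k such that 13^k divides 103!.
v_13(103!) = 7

Legendre's formula: v_p(n!) = Σ_{k ≥ 1} ⌊n / p^k⌋. For p = 13, n = 103, the terms are:
  ⌊103/13^1⌋ = ⌊103/13⌋ = 7
(the next term ⌊103/13^2⌋ = 0, terminating the sum). Summing: v_13(103!) = 7 = 7.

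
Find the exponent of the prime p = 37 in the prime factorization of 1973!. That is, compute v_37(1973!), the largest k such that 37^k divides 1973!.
v_37(1973!) = 54

Legendre's formula: v_p(n!) = Σ_{k ≥ 1} ⌊n / p^k⌋. For p = 37, n = 1973, the terms are:
  ⌊1973/37^1⌋ = ⌊1973/37⌋ = 53
  ⌊1973/37^2⌋ = ⌊1973/1369⌋ = 1
(the next term ⌊1973/37^3⌋ = 0, terminating the sum). Summing: v_37(1973!) = 53 + 1 = 54.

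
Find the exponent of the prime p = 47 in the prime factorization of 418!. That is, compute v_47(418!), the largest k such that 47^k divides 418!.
v_47(418!) = 8

Legendre's formula: v_p(n!) = Σ_{k ≥ 1} ⌊n / p^k⌋. For p = 47, n = 418, the terms are:
  ⌊418/47^1⌋ = ⌊418/47⌋ = 8
(the next term ⌊418/47^2⌋ = 0, terminating the sum). Summing: v_47(418!) = 8 = 8.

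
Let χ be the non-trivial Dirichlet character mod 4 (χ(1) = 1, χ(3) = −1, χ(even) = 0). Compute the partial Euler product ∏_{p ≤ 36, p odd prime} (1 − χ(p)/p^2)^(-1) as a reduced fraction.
∏ = 70163108671177093/76623095660544000

The odd primes p ≤ 36 are [3, 5, 7, 11, 13, 17, 19, 23, 29, 31]. For each, χ(p) = 1 if p ≡ 1 mod 4, χ(p) = −1 if p ≡ 3 mod 4. Taking (1 − χ(p)/p^2)^(-1) = p^2/(p^2 − χ(p)): (1 − (-1)/3^2)^(-1) · (1 − (1)/5^2)^(-1) · (1 − (-1)/7^2)^(-1) · (1 − (-1)/11^2)^(-1) · (1 − (1)/13^2)^(-1) · (1 − (1)/17^2)^(-1) · (1 − (-1)/19^2)^(-1) · (1 − (-1)/23^2)^(-1) · (1 − (1)/29^2)^(-1) · (1 − (-1)/31^2)^(-1) = 70163108671177093/76623095660544000.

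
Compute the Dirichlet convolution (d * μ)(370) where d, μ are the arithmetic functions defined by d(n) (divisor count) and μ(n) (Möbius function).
(d * μ)(370) = 1

Divisors of 370: [1, 2, 5, 10, 37, 74, 185, 370]. For each d | 370:
  d = 1: d(1) · μ(370/1) = 1 · -1 = -1
  d = 2: d(2) · μ(370/2) = 2 · 1 = 2
  d = 5: d(5) · μ(370/5) = 2 · 1 = 2
  d = 10: d(10) · μ(370/10) = 4 · -1 = -4
  d = 37: d(37) · μ(370/37) = 2 · 1 = 2
  d = 74: d(74) · μ(370/74) = 4 · -1 = -4
  d = 185: d(185) · μ(370/185) = 4 · -1 = -4
  d = 370: d(370) · μ(370/370) = 8 · 1 = 8
Summing: (d * μ)(370) = -1 + 2 + 2 + -4 + 2 + -4 + -4 + 8 = 1.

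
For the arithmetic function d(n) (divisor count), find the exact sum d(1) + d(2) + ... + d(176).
Σ_{n ≤ 176} d(n) = 943

Compute d(n) for each 1 ≤ n ≤ 176: d(1) = 1, d(2) = 2, d(3) = 2, d(4) = 3, d(5) = 2, d(6) = 4, d(7) = 2, d(8) = 4, d(9) = 3, d(10) = 4, d(11) = 2, d(12) = 6, d(13) = 2, d(14) = 4, d(15) = 4, d(16) = 5, d(17) = 2, d(18) = 6, d(19) = 2, d(20) = 6, d(21) = 4, d(22) = 4, d(23) = 2, d(24) = 8, d(25) = 3, d(26) = 4, d(27) = 4, d(28) = 6, d(29) = 2, d(30) = 8, d(31) = 2, d(32) = 6, d(33) = 4, d(34) = 4, d(35) = 4, d(36) = 9, d(37) = 2, d(38) = 4, d(39) = 4, d(40) = 8, d(41) = 2, d(42) = 8, d(43) = 2, d(44) = 6, d(45) = 6, d(46) = 4, d(47) = 2, d(48) = 10, d(49) = 3, d(50) = 6, d(51) = 4, d(52) = 6, d(53) = 2, d(54) = 8, d(55) = 4, d(56) = 8, d(57) = 4, d(58) = 4, d(59) = 2, d(60) = 12, d(61) = 2, d(62) = 4, d(63) = 6, d(64) = 7, d(65) = 4, d(66) = 8, d(67) = 2, d(68) = 6, d(69) = 4, d(70) = 8, d(71) = 2, d(72) = 12, d(73) = 2, d(74) = 4, d(75) = 6, d(76) = 6, d(77) = 4, d(78) = 8, d(79) = 2, d(80) = 10, d(81) = 5, d(82) = 4, d(83) = 2, d(84) = 12, d(85) = 4, d(86) = 4, d(87) = 4, d(88) = 8, d(89) = 2, d(90) = 12, d(91) = 4, d(92) = 6, d(93) = 4, d(94) = 4, d(95) = 4, d(96) = 12, d(97) = 2, d(98) = 6, d(99) = 6, d(100) = 9, d(101) = 2, d(102) = 8, d(103) = 2, d(104) = 8, d(105) = 8, d(106) = 4, d(107) = 2, d(108) = 12, d(109) = 2, d(110) = 8, d(111) = 4, d(112) = 10, d(113) = 2, d(114) = 8, d(115) = 4, d(116) = 6, d(117) = 6, d(118) = 4, d(119) = 4, d(120) = 16, d(121) = 3, d(122) = 4, d(123) = 4, d(124) = 6, d(125) = 4, d(126) = 12, d(127) = 2, d(128) = 8, d(129) = 4, d(130) = 8, d(131) = 2, d(132) = 12, d(133) = 4, d(134) = 4, d(135) = 8, d(136) = 8, d(137) = 2, d(138) = 8, d(139) = 2, d(140) = 12, d(141) = 4, d(142) = 4, d(143) = 4, d(144) = 15, d(145) = 4, d(146) = 4, d(147) = 6, d(148) = 6, d(149) = 2, d(150) = 12, d(151) = 2, d(152) = 8, d(153) = 6, d(154) = 8, d(155) = 4, d(156) = 12, d(157) = 2, d(158) = 4, d(159) = 4, d(160) = 12, d(161) = 4, d(162) = 10, d(163) = 2, d(164) = 6, d(165) = 8, d(166) = 4, d(167) = 2, d(168) = 16, d(169) = 3, d(170) = 8, d(171) = 6, d(172) = 6, d(173) = 2, d(174) = 8, d(175) = 6, d(176) = 10. Summing all 176 values: 943. (Dirichlet's divisor formula: Σ_{n ≤ x} d(n) = x ln(x) + (2γ − 1) x + O(√x). For x = 176, the asymptotic estimate is ≈ 937.19.)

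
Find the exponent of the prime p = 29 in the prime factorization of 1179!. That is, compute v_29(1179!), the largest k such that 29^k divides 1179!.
v_29(1179!) = 41

Legendre's formula: v_p(n!) = Σ_{k ≥ 1} ⌊n / p^k⌋. For p = 29, n = 1179, the terms are:
  ⌊1179/29^1⌋ = ⌊1179/29⌋ = 40
  ⌊1179/29^2⌋ = ⌊1179/841⌋ = 1
(the next term ⌊1179/29^3⌋ = 0, terminating the sum). Summing: v_29(1179!) = 40 + 1 = 41.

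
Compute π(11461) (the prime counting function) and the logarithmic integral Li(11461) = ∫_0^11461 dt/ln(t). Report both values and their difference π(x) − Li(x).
π(11461) = 1381;  Li(11461) ≈ 1403.57;  π(x) − Li(x) ≈ -22.57.

Direct count of primes ≤ 11461 gives π(11461) = 1381. Numerical evaluation of the logarithmic integral gives Li(11461) ≈ 1403.57. The difference π(x) − Li(x) ≈ -22.57 is typically negative for small/moderate x (Li(x) overestimates), though Littlewood's theorem shows this sign changes infinitely often.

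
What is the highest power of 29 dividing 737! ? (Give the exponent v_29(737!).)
v_29(737!) = 25

Legendre's formula: v_p(n!) = Σ_{k ≥ 1} ⌊n / p^k⌋. For p = 29, n = 737, the terms are:
  ⌊737/29^1⌋ = ⌊737/29⌋ = 25
(the next term ⌊737/29^2⌋ = 0, terminating the sum). Summing: v_29(737!) = 25 = 25.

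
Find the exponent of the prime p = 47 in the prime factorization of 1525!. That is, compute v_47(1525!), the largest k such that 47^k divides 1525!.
v_47(1525!) = 32

Legendre's formula: v_p(n!) = Σ_{k ≥ 1} ⌊n / p^k⌋. For p = 47, n = 1525, the terms are:
  ⌊1525/47^1⌋ = ⌊1525/47⌋ = 32
(the next term ⌊1525/47^2⌋ = 0, terminating the sum). Summing: v_47(1525!) = 32 = 32.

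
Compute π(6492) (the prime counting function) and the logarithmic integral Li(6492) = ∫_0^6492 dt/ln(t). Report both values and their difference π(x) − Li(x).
π(6492) = 842;  Li(6492) ≈ 856.71;  π(x) − Li(x) ≈ -14.71.

Direct count of primes ≤ 6492 gives π(6492) = 842. Numerical evaluation of the logarithmic integral gives Li(6492) ≈ 856.71. The difference π(x) − Li(x) ≈ -14.71 is typically negative for small/moderate x (Li(x) overestimates), though Littlewood's theorem shows this sign changes infinitely often.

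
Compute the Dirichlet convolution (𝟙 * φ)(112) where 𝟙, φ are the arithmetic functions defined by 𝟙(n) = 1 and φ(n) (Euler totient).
(𝟙 * φ)(112) = 112

Divisors of 112: [1, 2, 4, 7, 8, 14, 16, 28, 56, 112]. For each d | 112:
  d = 1: 𝟙(1) · φ(112/1) = 1 · 48 = 48
  d = 2: 𝟙(2) · φ(112/2) = 1 · 24 = 24
  d = 4: 𝟙(4) · φ(112/4) = 1 · 12 = 12
  d = 7: 𝟙(7) · φ(112/7) = 1 · 8 = 8
  d = 8: 𝟙(8) · φ(112/8) = 1 · 6 = 6
  d = 14: 𝟙(14) · φ(112/14) = 1 · 4 = 4
  d = 16: 𝟙(16) · φ(112/16) = 1 · 6 = 6
  d = 28: 𝟙(28) · φ(112/28) = 1 · 2 = 2
  d = 56: 𝟙(56) · φ(112/56) = 1 · 1 = 1
  d = 112: 𝟙(112) · φ(112/112) = 1 · 1 = 1
Summing: (𝟙 * φ)(112) = 48 + 24 + 12 + 8 + 6 + 4 + 6 + 2 + 1 + 1 = 112.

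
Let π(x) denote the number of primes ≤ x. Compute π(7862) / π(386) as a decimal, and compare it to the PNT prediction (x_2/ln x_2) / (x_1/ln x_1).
π(7862)/π(386) = 992/76 ≈ 13.0526;  PNT prediction ≈ 13.5240.

π(386) = 76 and π(7862) = 992, so π(7862)/π(386) ≈ 13.0526. The PNT-predicted ratio is (7862/ln(7862)) / (386/ln(386)) ≈ 13.5240. The two agree to within a few percent, as expected.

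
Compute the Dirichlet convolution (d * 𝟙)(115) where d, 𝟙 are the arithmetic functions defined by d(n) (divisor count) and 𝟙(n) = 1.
(d * 𝟙)(115) = 9

Divisors of 115: [1, 5, 23, 115]. For each d | 115:
  d = 1: d(1) · 𝟙(115/1) = 1 · 1 = 1
  d = 5: d(5) · 𝟙(115/5) = 2 · 1 = 2
  d = 23: d(23) · 𝟙(115/23) = 2 · 1 = 2
  d = 115: d(115) · 𝟙(115/115) = 4 · 1 = 4
Summing: (d * 𝟙)(115) = 1 + 2 + 2 + 4 = 9.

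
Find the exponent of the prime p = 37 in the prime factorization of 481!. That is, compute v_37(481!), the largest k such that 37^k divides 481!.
v_37(481!) = 13

Legendre's formula: v_p(n!) = Σ_{k ≥ 1} ⌊n / p^k⌋. For p = 37, n = 481, the terms are:
  ⌊481/37^1⌋ = ⌊481/37⌋ = 13
(the next term ⌊481/37^2⌋ = 0, terminating the sum). Summing: v_37(481!) = 13 = 13.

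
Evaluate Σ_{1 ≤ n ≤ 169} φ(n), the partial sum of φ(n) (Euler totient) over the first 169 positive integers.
Σ_{n ≤ 169} φ(n) = 8766

Compute φ(n) for each 1 ≤ n ≤ 169: φ(1) = 1, φ(2) = 1, φ(3) = 2, φ(4) = 2, φ(5) = 4, φ(6) = 2, φ(7) = 6, φ(8) = 4, φ(9) = 6, φ(10) = 4, φ(11) = 10, φ(12) = 4, φ(13) = 12, φ(14) = 6, φ(15) = 8, φ(16) = 8, φ(17) = 16, φ(18) = 6, φ(19) = 18, φ(20) = 8, φ(21) = 12, φ(22) = 10, φ(23) = 22, φ(24) = 8, φ(25) = 20, φ(26) = 12, φ(27) = 18, φ(28) = 12, φ(29) = 28, φ(30) = 8, φ(31) = 30, φ(32) = 16, φ(33) = 20, φ(34) = 16, φ(35) = 24, φ(36) = 12, φ(37) = 36, φ(38) = 18, φ(39) = 24, φ(40) = 16, φ(41) = 40, φ(42) = 12, φ(43) = 42, φ(44) = 20, φ(45) = 24, φ(46) = 22, φ(47) = 46, φ(48) = 16, φ(49) = 42, φ(50) = 20, φ(51) = 32, φ(52) = 24, φ(53) = 52, φ(54) = 18, φ(55) = 40, φ(56) = 24, φ(57) = 36, φ(58) = 28, φ(59) = 58, φ(60) = 16, φ(61) = 60, φ(62) = 30, φ(63) = 36, φ(64) = 32, φ(65) = 48, φ(66) = 20, φ(67) = 66, φ(68) = 32, φ(69) = 44, φ(70) = 24, φ(71) = 70, φ(72) = 24, φ(73) = 72, φ(74) = 36, φ(75) = 40, φ(76) = 36, φ(77) = 60, φ(78) = 24, φ(79) = 78, φ(80) = 32, φ(81) = 54, φ(82) = 40, φ(83) = 82, φ(84) = 24, φ(85) = 64, φ(86) = 42, φ(87) = 56, φ(88) = 40, φ(89) = 88, φ(90) = 24, φ(91) = 72, φ(92) = 44, φ(93) = 60, φ(94) = 46, φ(95) = 72, φ(96) = 32, φ(97) = 96, φ(98) = 42, φ(99) = 60, φ(100) = 40, φ(101) = 100, φ(102) = 32, φ(103) = 102, φ(104) = 48, φ(105) = 48, φ(106) = 52, φ(107) = 106, φ(108) = 36, φ(109) = 108, φ(110) = 40, φ(111) = 72, φ(112) = 48, φ(113) = 112, φ(114) = 36, φ(115) = 88, φ(116) = 56, φ(117) = 72, φ(118) = 58, φ(119) = 96, φ(120) = 32, φ(121) = 110, φ(122) = 60, φ(123) = 80, φ(124) = 60, φ(125) = 100, φ(126) = 36, φ(127) = 126, φ(128) = 64, φ(129) = 84, φ(130) = 48, φ(131) = 130, φ(132) = 40, φ(133) = 108, φ(134) = 66, φ(135) = 72, φ(136) = 64, φ(137) = 136, φ(138) = 44, φ(139) = 138, φ(140) = 48, φ(141) = 92, φ(142) = 70, φ(143) = 120, φ(144) = 48, φ(145) = 112, φ(146) = 72, φ(147) = 84, φ(148) = 72, φ(149) = 148, φ(150) = 40, φ(151) = 150, φ(152) = 72, φ(153) = 96, φ(154) = 60, φ(155) = 120, φ(156) = 48, φ(157) = 156, φ(158) = 78, φ(159) = 104, φ(160) = 64, φ(161) = 132, φ(162) = 54, φ(163) = 162, φ(164) = 80, φ(165) = 80, φ(166) = 82, φ(167) = 166, φ(168) = 48, φ(169) = 156. Summing all 169 values: 8766. (Average order: Σ_{n ≤ x} φ(n) ~ (3/π²) x². For x = 169, (3/π²)·169² ≈ 8681.50.)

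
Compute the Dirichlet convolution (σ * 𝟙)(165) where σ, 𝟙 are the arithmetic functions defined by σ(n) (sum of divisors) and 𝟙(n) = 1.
(σ * 𝟙)(165) = 455

Divisors of 165: [1, 3, 5, 11, 15, 33, 55, 165]. For each d | 165:
  d = 1: σ(1) · 𝟙(165/1) = 1 · 1 = 1
  d = 3: σ(3) · 𝟙(165/3) = 4 · 1 = 4
  d = 5: σ(5) · 𝟙(165/5) = 6 · 1 = 6
  d = 11: σ(11) · 𝟙(165/11) = 12 · 1 = 12
  d = 15: σ(15) · 𝟙(165/15) = 24 · 1 = 24
  d = 33: σ(33) · 𝟙(165/33) = 48 · 1 = 48
  d = 55: σ(55) · 𝟙(165/55) = 72 · 1 = 72
  d = 165: σ(165) · 𝟙(165/165) = 288 · 1 = 288
Summing: (σ * 𝟙)(165) = 1 + 4 + 6 + 12 + 24 + 48 + 72 + 288 = 455.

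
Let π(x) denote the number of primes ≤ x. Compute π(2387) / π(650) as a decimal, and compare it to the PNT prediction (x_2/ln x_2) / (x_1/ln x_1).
π(2387)/π(650) = 354/118 ≈ 3.0000;  PNT prediction ≈ 3.0581.

π(650) = 118 and π(2387) = 354, so π(2387)/π(650) ≈ 3.0000. The PNT-predicted ratio is (2387/ln(2387)) / (650/ln(650)) ≈ 3.0581. The two agree to within a few percent, as expected.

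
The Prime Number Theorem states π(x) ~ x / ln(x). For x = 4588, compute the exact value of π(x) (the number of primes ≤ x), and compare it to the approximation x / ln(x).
π(4588) = 620;  x/ln(x) ≈ 544.17;  relative error ≈ 12.23%.

Directly count primes up to 4588: π(4588) = 620. The PNT approximation gives 4588/ln(4588) ≈ 4588/8.43120 ≈ 544.17. Relative error (π(x) − x/ln(x)) / π(x) ≈ 12.23%; the approximation is known to undercount slightly (Li(x) is a better estimate).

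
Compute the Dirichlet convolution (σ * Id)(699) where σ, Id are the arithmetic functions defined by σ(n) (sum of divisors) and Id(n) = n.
(σ * Id)(699) = 3269

Divisors of 699: [1, 3, 233, 699]. For each d | 699:
  d = 1: σ(1) · Id(699/1) = 1 · 699 = 699
  d = 3: σ(3) · Id(699/3) = 4 · 233 = 932
  d = 233: σ(233) · Id(699/233) = 234 · 3 = 702
  d = 699: σ(699) · Id(699/699) = 936 · 1 = 936
Summing: (σ * Id)(699) = 699 + 932 + 702 + 936 = 3269.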